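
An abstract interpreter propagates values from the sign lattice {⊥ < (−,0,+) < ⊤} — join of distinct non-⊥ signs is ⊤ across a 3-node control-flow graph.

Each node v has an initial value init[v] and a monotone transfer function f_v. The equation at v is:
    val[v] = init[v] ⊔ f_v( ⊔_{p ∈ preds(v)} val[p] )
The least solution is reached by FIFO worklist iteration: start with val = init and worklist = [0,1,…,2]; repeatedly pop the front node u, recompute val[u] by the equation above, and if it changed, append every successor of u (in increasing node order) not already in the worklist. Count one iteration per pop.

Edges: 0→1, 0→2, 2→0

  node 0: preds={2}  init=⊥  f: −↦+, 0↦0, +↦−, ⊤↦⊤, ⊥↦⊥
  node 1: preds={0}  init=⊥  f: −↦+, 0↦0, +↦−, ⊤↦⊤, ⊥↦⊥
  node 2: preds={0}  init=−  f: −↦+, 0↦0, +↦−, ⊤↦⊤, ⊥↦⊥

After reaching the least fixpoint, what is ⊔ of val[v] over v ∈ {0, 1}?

Worklist (3 pops):
  #1 pop 0: in=− → + (was ⊥); enqueue []
  #2 pop 1: in=+ → − (was ⊥); enqueue []
  #3 pop 2: in=+ → − (no change)

Fixpoint:
  val[0] = +
  val[1] = −
  val[2] = −

⊤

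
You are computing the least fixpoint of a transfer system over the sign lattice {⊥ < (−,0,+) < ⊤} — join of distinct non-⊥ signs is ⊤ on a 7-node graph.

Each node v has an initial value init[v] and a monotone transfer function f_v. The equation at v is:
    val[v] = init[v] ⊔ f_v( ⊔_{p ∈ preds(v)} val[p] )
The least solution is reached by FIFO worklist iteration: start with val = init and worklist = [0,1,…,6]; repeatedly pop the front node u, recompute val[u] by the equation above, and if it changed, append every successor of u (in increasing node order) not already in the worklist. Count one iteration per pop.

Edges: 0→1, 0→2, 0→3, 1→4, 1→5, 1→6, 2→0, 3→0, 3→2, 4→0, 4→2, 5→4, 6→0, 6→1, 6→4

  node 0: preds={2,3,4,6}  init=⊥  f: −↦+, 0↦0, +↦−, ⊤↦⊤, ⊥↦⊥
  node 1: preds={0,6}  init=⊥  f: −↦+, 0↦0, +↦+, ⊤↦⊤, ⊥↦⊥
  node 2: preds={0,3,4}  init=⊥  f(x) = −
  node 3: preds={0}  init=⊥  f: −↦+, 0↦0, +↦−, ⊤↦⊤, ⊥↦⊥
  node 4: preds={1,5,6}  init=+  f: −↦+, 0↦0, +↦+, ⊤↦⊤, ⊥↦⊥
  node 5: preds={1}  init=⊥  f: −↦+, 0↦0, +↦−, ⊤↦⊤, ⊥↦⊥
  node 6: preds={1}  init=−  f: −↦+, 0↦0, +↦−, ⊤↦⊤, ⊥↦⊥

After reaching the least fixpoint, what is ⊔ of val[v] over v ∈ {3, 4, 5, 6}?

⊤

Trace (11 dequeues):
  [1] u=0 | in ⊤ | out ⊤ | prev ⊥ | push {}
  [2] u=1 | in ⊤ | out ⊤ | prev ⊥ | push {}
  [3] u=2 | in ⊤ | out − | prev ⊥ | push {0}
  [4] u=3 | in ⊤ | out ⊤ | prev ⊥ | push {2}
  [5] u=4 | in ⊤ | out ⊤ | prev + | push {}
  [6] u=5 | in ⊤ | out ⊤ | prev ⊥ | push {4}
  [7] u=6 | in ⊤ | out ⊤ | prev − | push {1}
  [8] u=0 | in ⊤ | out ⊤ | ==
  [9] u=2 | in ⊤ | out − | ==
  [10] u=4 | in ⊤ | out ⊤ | ==
  [11] u=1 | in ⊤ | out ⊤ | ==

Converged values:
  [0] ⊤
  [1] ⊤
  [2] −
  [3] ⊤
  [4] ⊤
  [5] ⊤
  [6] ⊤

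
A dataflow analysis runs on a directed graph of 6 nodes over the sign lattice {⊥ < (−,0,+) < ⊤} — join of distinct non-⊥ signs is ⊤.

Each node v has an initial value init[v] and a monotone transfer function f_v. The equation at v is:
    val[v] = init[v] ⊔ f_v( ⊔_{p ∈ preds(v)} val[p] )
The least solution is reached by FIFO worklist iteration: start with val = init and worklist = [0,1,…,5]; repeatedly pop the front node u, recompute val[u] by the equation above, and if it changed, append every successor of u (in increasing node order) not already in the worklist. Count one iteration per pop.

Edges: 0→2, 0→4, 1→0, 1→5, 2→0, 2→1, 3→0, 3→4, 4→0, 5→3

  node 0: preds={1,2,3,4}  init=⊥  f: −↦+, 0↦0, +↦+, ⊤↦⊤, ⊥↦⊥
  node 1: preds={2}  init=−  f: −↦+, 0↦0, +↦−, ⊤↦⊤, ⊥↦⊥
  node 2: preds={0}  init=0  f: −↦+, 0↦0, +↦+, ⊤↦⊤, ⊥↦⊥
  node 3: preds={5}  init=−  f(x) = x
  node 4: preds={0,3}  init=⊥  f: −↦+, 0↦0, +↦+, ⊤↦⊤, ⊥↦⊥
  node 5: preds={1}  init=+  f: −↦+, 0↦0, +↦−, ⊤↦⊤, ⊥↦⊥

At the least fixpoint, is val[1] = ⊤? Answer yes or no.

Trace (9 dequeues):
  [1] u=0 | in ⊤ | out ⊤ | prev ⊥ | push {}
  [2] u=1 | in 0 | out ⊤ | prev − | push {0}
  [3] u=2 | in ⊤ | out ⊤ | prev 0 | push {1}
  [4] u=3 | in + | out ⊤ | prev − | push {}
  [5] u=4 | in ⊤ | out ⊤ | prev ⊥ | push {}
  [6] u=5 | in ⊤ | out ⊤ | prev + | push {3}
  [7] u=0 | in ⊤ | out ⊤ | ==
  [8] u=1 | in ⊤ | out ⊤ | ==
  [9] u=3 | in ⊤ | out ⊤ | ==

Converged values:
  [0] ⊤
  [1] ⊤
  [2] ⊤
  [3] ⊤
  [4] ⊤
  [5] ⊤

yes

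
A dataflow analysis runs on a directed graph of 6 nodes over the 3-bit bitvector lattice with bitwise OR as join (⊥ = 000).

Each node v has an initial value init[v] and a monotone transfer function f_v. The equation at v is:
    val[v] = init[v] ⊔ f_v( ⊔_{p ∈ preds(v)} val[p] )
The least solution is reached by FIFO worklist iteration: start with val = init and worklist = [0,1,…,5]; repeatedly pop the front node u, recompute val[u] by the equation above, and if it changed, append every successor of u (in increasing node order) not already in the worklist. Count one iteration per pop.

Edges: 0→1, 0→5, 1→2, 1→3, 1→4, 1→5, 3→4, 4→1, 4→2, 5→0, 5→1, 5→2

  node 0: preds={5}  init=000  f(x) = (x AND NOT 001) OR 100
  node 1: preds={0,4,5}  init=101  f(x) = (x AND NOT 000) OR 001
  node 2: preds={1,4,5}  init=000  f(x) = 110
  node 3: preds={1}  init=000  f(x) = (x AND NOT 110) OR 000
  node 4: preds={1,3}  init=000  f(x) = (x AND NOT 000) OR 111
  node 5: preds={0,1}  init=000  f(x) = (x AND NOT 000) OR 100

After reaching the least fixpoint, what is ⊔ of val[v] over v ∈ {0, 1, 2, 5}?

111

Trace (16 dequeues):
  [1] u=0 | in 000 | out 100 | prev 000 | push {}
  [2] u=1 | in 100 | out 101 | ==
  [3] u=2 | in 101 | out 110 | prev 000 | push {}
  [4] u=3 | in 101 | out 001 | prev 000 | push {}
  [5] u=4 | in 101 | out 111 | prev 000 | push {1,2}
  [6] u=5 | in 101 | out 101 | prev 000 | push {0}
  [7] u=1 | in 111 | out 111 | prev 101 | push {3,4,5}
  [8] u=2 | in 111 | out 110 | ==
  [9] u=0 | in 101 | out 100 | ==
  [10] u=3 | in 111 | out 001 | ==
  [11] u=4 | in 111 | out 111 | ==
  [12] u=5 | in 111 | out 111 | prev 101 | push {0,1,2}
  [13] u=0 | in 111 | out 110 | prev 100 | push {5}
  [14] u=1 | in 111 | out 111 | ==
  [15] u=2 | in 111 | out 110 | ==
  [16] u=5 | in 111 | out 111 | ==

Converged values:
  [0] 110
  [1] 111
  [2] 110
  [3] 001
  [4] 111
  [5] 111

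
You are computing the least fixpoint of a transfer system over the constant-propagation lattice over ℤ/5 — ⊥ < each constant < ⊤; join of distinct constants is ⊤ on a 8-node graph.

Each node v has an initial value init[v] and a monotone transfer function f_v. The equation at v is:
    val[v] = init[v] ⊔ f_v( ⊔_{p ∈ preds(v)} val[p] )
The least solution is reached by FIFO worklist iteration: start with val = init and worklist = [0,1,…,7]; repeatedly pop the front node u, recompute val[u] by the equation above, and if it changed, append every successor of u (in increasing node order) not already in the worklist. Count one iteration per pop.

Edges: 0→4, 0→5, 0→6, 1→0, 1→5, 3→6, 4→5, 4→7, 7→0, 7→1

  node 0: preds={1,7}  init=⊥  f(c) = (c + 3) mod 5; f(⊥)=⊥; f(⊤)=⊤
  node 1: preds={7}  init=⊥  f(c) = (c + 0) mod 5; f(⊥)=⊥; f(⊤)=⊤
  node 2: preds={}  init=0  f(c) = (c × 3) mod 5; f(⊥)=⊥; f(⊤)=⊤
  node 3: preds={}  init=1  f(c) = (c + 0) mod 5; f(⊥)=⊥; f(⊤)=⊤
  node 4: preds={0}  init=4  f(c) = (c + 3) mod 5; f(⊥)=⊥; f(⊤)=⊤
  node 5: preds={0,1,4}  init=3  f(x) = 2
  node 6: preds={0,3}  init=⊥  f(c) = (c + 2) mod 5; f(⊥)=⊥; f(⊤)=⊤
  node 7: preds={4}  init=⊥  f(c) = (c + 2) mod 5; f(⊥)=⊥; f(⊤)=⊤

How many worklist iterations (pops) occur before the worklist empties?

Worklist (21 pops):
  #1 pop 0: in=⊥ → ⊥ (no change)
  #2 pop 1: in=⊥ → ⊥ (no change)
  #3 pop 2: in=⊥ → 0 (no change)
  #4 pop 3: in=⊥ → 1 (no change)
  #5 pop 4: in=⊥ → 4 (no change)
  #6 pop 5: in=4 → ⊤ (was 3); enqueue []
  #7 pop 6: in=1 → 3 (was ⊥); enqueue []
  #8 pop 7: in=4 → 1 (was ⊥); enqueue [0,1]
  #9 pop 0: in=1 → 4 (was ⊥); enqueue [4,5,6]
  #10 pop 1: in=1 → 1 (was ⊥); enqueue [0]
  #11 pop 4: in=4 → ⊤ (was 4); enqueue [7]
  #12 pop 5: in=⊤ → ⊤ (no change)
  #13 pop 6: in=⊤ → ⊤ (was 3); enqueue []
  #14 pop 0: in=1 → 4 (no change)
  #15 pop 7: in=⊤ → ⊤ (was 1); enqueue [0,1]
  #16 pop 0: in=⊤ → ⊤ (was 4); enqueue [4,5,6]
  #17 pop 1: in=⊤ → ⊤ (was 1); enqueue [0]
  #18 pop 4: in=⊤ → ⊤ (no change)
  #19 pop 5: in=⊤ → ⊤ (no change)
  #20 pop 6: in=⊤ → ⊤ (no change)
  #21 pop 0: in=⊤ → ⊤ (no change)

Fixpoint:
  val[0] = ⊤
  val[1] = ⊤
  val[2] = 0
  val[3] = 1
  val[4] = ⊤
  val[5] = ⊤
  val[6] = ⊤
  val[7] = ⊤

21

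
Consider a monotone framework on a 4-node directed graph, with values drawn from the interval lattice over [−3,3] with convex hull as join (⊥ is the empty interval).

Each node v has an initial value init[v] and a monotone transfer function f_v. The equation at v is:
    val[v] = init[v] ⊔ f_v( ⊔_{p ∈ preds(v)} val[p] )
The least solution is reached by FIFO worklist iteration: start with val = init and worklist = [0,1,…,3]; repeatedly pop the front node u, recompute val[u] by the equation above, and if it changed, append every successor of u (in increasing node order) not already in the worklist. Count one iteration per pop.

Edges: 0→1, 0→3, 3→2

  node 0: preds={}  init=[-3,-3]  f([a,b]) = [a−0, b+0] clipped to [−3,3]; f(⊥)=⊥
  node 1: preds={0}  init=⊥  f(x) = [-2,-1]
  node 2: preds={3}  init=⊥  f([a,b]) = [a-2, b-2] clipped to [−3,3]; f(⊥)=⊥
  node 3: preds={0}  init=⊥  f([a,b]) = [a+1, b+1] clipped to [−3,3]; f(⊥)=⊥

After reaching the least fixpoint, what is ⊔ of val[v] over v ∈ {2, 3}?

[-3,-2]

Worklist (5 pops):
  #1 pop 0: in=⊥ → [-3,-3] (no change)
  #2 pop 1: in=[-3,-3] → [-2,-1] (was ⊥); enqueue []
  #3 pop 2: in=⊥ → ⊥ (no change)
  #4 pop 3: in=[-3,-3] → [-2,-2] (was ⊥); enqueue [2]
  #5 pop 2: in=[-2,-2] → [-3,-3] (was ⊥); enqueue []

Fixpoint:
  val[0] = [-3,-3]
  val[1] = [-2,-1]
  val[2] = [-3,-3]
  val[3] = [-2,-2]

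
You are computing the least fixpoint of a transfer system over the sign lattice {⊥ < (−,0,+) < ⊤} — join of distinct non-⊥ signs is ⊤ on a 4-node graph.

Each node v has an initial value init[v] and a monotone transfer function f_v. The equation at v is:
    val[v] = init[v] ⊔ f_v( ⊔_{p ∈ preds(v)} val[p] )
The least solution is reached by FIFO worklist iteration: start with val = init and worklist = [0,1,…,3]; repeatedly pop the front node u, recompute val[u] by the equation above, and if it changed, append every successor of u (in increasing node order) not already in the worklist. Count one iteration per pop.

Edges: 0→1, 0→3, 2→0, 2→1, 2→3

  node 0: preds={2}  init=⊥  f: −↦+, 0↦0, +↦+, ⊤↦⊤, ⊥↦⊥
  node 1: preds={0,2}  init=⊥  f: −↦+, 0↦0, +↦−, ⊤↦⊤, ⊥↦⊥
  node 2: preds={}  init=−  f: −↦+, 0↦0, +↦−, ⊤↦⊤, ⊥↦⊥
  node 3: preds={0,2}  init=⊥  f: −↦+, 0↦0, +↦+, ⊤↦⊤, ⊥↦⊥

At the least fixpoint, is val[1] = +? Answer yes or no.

Trace (4 dequeues):
  [1] u=0 | in − | out + | prev ⊥ | push {}
  [2] u=1 | in ⊤ | out ⊤ | prev ⊥ | push {}
  [3] u=2 | in ⊥ | out − | ==
  [4] u=3 | in ⊤ | out ⊤ | prev ⊥ | push {}

Converged values:
  [0] +
  [1] ⊤
  [2] −
  [3] ⊤

no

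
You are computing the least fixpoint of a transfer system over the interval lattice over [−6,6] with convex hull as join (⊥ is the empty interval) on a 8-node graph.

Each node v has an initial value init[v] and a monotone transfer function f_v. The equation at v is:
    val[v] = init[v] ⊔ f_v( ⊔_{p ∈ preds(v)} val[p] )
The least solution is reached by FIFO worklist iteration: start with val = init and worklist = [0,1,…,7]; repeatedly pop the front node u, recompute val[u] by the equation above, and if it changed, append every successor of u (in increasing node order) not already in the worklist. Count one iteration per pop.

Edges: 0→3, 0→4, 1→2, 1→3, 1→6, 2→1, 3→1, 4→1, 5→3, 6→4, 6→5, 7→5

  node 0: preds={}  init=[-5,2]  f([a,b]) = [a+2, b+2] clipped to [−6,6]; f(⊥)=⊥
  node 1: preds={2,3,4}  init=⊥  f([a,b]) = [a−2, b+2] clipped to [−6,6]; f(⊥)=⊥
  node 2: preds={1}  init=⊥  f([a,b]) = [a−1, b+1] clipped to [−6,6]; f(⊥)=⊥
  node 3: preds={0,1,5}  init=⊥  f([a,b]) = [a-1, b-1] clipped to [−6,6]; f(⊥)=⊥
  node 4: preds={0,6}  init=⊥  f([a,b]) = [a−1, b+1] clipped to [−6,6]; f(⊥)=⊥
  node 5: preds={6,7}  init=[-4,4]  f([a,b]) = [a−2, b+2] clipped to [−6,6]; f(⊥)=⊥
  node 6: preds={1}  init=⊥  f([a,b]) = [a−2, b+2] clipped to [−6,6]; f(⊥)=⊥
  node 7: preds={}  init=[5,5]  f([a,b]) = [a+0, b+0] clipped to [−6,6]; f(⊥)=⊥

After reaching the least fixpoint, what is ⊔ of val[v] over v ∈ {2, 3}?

Trace (19 dequeues):
  [1] u=0 | in ⊥ | out [-5,2] | ==
  [2] u=1 | in ⊥ | out ⊥ | ==
  [3] u=2 | in ⊥ | out ⊥ | ==
  [4] u=3 | in [-5,4] | out [-6,3] | prev ⊥ | push {1}
  [5] u=4 | in [-5,2] | out [-6,3] | prev ⊥ | push {}
  [6] u=5 | in [5,5] | out [-4,6] | prev [-4,4] | push {3}
  [7] u=6 | in ⊥ | out ⊥ | ==
  [8] u=7 | in ⊥ | out [5,5] | ==
  [9] u=1 | in [-6,3] | out [-6,5] | prev ⊥ | push {2,6}
  [10] u=3 | in [-6,6] | out [-6,5] | prev [-6,3] | push {1}
  [11] u=2 | in [-6,5] | out [-6,6] | prev ⊥ | push {}
  [12] u=6 | in [-6,5] | out [-6,6] | prev ⊥ | push {4,5}
  [13] u=1 | in [-6,6] | out [-6,6] | prev [-6,5] | push {2,3,6}
  [14] u=4 | in [-6,6] | out [-6,6] | prev [-6,3] | push {1}
  [15] u=5 | in [-6,6] | out [-6,6] | prev [-4,6] | push {}
  [16] u=2 | in [-6,6] | out [-6,6] | ==
  [17] u=3 | in [-6,6] | out [-6,5] | ==
  [18] u=6 | in [-6,6] | out [-6,6] | ==
  [19] u=1 | in [-6,6] | out [-6,6] | ==

Converged values:
  [0] [-5,2]
  [1] [-6,6]
  [2] [-6,6]
  [3] [-6,5]
  [4] [-6,6]
  [5] [-6,6]
  [6] [-6,6]
  [7] [5,5]

[-6,6]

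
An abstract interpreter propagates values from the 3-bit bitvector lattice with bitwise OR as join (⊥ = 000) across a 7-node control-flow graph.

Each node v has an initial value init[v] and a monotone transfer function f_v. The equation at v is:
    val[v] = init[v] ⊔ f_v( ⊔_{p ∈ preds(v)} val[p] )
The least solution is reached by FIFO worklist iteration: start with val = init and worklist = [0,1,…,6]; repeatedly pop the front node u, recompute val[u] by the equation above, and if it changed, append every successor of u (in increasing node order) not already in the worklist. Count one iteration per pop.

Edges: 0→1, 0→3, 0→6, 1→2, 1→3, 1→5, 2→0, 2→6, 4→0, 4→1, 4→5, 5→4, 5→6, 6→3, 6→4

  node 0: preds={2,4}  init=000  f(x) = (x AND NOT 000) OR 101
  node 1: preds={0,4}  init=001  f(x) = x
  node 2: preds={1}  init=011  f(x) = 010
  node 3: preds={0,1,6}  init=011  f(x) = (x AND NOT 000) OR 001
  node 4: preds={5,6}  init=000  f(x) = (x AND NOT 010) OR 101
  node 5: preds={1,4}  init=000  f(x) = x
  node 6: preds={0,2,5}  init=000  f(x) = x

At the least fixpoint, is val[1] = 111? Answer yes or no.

Worklist (11 pops):
  #1 pop 0: in=011 → 111 (was 000); enqueue []
  #2 pop 1: in=111 → 111 (was 001); enqueue []
  #3 pop 2: in=111 → 011 (no change)
  #4 pop 3: in=111 → 111 (was 011); enqueue []
  #5 pop 4: in=000 → 101 (was 000); enqueue [0,1]
  #6 pop 5: in=111 → 111 (was 000); enqueue [4]
  #7 pop 6: in=111 → 111 (was 000); enqueue [3]
  #8 pop 0: in=111 → 111 (no change)
  #9 pop 1: in=111 → 111 (no change)
  #10 pop 4: in=111 → 101 (no change)
  #11 pop 3: in=111 → 111 (no change)

Fixpoint:
  val[0] = 111
  val[1] = 111
  val[2] = 011
  val[3] = 111
  val[4] = 101
  val[5] = 111
  val[6] = 111

yes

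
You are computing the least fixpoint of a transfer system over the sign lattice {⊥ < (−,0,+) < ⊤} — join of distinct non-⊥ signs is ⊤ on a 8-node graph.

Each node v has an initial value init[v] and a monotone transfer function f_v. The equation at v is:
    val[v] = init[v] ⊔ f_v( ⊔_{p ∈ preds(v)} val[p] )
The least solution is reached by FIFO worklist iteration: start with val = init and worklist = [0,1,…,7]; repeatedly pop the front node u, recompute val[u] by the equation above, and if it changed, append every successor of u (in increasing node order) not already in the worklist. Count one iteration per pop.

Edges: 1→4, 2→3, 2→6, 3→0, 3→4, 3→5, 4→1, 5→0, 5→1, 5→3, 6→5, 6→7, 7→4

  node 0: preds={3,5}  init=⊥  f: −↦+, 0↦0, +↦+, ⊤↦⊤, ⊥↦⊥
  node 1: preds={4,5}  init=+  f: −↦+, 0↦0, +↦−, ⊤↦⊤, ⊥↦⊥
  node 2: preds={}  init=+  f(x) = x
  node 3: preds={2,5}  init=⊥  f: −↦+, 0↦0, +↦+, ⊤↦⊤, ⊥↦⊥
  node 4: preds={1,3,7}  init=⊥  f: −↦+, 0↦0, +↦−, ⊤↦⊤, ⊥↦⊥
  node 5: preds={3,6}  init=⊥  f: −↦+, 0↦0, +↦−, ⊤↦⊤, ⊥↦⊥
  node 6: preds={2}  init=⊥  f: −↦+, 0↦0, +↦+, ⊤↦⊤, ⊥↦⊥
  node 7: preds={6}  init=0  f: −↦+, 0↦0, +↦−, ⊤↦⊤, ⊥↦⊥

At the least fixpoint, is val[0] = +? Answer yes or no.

Trace (16 dequeues):
  [1] u=0 | in ⊥ | out ⊥ | ==
  [2] u=1 | in ⊥ | out + | ==
  [3] u=2 | in ⊥ | out + | ==
  [4] u=3 | in + | out + | prev ⊥ | push {0}
  [5] u=4 | in ⊤ | out ⊤ | prev ⊥ | push {1}
  [6] u=5 | in + | out − | prev ⊥ | push {3}
  [7] u=6 | in + | out + | prev ⊥ | push {5}
  [8] u=7 | in + | out ⊤ | prev 0 | push {4}
  [9] u=0 | in ⊤ | out ⊤ | prev ⊥ | push {}
  [10] u=1 | in ⊤ | out ⊤ | prev + | push {}
  [11] u=3 | in ⊤ | out ⊤ | prev + | push {0}
  [12] u=5 | in ⊤ | out ⊤ | prev − | push {1,3}
  [13] u=4 | in ⊤ | out ⊤ | ==
  [14] u=0 | in ⊤ | out ⊤ | ==
  [15] u=1 | in ⊤ | out ⊤ | ==
  [16] u=3 | in ⊤ | out ⊤ | ==

Converged values:
  [0] ⊤
  [1] ⊤
  [2] +
  [3] ⊤
  [4] ⊤
  [5] ⊤
  [6] +
  [7] ⊤

no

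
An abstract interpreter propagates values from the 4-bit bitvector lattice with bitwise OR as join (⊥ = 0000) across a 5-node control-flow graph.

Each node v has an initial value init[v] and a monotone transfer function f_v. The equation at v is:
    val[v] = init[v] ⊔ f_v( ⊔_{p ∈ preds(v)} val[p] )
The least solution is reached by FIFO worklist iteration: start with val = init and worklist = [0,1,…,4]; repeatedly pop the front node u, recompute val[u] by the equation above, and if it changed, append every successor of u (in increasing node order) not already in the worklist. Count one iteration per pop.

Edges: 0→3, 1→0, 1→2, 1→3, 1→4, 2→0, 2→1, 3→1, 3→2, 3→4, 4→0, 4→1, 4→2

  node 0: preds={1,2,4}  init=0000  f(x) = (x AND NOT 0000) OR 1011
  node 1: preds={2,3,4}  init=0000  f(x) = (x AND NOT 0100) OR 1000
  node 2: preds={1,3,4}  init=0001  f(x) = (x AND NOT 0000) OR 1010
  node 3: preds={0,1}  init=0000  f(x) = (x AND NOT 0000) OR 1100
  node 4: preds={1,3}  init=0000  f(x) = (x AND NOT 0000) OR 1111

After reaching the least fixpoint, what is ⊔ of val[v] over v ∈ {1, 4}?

Iteration log — 12 steps:
  step 1. node 0  ⊔preds=0001  new=1011  old=0000  +wl: 
  step 2. node 1  ⊔preds=0001  new=1001  old=0000  +wl: 0
  step 3. node 2  ⊔preds=1001  new=1011  old=0001  +wl: 1
  step 4. node 3  ⊔preds=1011  new=1111  old=0000  +wl: 2
  step 5. node 4  ⊔preds=1111  new=1111  old=0000  +wl: 
  step 6. node 0  ⊔preds=1111  new=1111  old=1011  +wl: 3
  step 7. node 1  ⊔preds=1111  new=1011  old=1001  +wl: 0,4
  step 8. node 2  ⊔preds=1111  new=1111  old=1011  +wl: 1
  step 9. node 3  ⊔preds=1111  new=1111  stable
  step 10. node 0  ⊔preds=1111  new=1111  stable
  step 11. node 4  ⊔preds=1111  new=1111  stable
  step 12. node 1  ⊔preds=1111  new=1011  stable

Least fixpoint reached:
  node 0: 1111
  node 1: 1011
  node 2: 1111
  node 3: 1111
  node 4: 1111

1111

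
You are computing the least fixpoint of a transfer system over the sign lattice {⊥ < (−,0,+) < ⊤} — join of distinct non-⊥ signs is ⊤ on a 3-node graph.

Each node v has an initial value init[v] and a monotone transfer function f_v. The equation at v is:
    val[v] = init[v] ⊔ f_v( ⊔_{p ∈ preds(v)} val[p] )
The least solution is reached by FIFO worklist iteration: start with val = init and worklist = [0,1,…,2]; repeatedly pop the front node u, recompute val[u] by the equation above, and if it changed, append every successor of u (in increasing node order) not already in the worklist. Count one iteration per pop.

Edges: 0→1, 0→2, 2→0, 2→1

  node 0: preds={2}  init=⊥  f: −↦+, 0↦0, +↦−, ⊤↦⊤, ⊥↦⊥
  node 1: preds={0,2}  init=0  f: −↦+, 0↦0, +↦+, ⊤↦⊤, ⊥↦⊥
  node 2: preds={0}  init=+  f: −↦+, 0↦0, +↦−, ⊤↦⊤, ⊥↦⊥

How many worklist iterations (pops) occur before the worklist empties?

3

Trace (3 dequeues):
  [1] u=0 | in + | out − | prev ⊥ | push {}
  [2] u=1 | in ⊤ | out ⊤ | prev 0 | push {}
  [3] u=2 | in − | out + | ==

Converged values:
  [0] −
  [1] ⊤
  [2] +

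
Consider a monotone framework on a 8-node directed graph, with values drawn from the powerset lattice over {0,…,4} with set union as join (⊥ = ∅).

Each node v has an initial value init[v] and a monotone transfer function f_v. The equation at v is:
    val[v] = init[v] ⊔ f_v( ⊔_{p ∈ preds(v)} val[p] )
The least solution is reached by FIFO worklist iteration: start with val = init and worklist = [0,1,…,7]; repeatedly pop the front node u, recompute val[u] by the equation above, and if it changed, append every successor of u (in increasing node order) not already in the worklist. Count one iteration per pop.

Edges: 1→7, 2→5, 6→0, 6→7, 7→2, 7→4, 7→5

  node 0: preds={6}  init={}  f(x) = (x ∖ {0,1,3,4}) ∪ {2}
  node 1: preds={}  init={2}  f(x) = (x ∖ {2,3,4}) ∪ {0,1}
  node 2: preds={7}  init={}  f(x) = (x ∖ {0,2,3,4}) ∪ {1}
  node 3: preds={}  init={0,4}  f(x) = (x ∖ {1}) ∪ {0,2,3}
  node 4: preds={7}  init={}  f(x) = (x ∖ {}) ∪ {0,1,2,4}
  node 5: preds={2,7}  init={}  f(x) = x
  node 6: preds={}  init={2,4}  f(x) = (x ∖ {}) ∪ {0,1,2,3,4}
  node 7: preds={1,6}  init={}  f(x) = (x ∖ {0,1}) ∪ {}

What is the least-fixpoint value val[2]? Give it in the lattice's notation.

{1}

Worklist (12 pops):
  #1 pop 0: in={2,4} → {2} (was {}); enqueue []
  #2 pop 1: in={} → {0,1,2} (was {2}); enqueue []
  #3 pop 2: in={} → {1} (was {}); enqueue []
  #4 pop 3: in={} → {0,2,3,4} (was {0,4}); enqueue []
  #5 pop 4: in={} → {0,1,2,4} (was {}); enqueue []
  #6 pop 5: in={1} → {1} (was {}); enqueue []
  #7 pop 6: in={} → {0,1,2,3,4} (was {2,4}); enqueue [0]
  #8 pop 7: in={0,1,2,3,4} → {2,3,4} (was {}); enqueue [2,4,5]
  #9 pop 0: in={0,1,2,3,4} → {2} (no change)
  #10 pop 2: in={2,3,4} → {1} (no change)
  #11 pop 4: in={2,3,4} → {0,1,2,3,4} (was {0,1,2,4}); enqueue []
  #12 pop 5: in={1,2,3,4} → {1,2,3,4} (was {1}); enqueue []

Fixpoint:
  val[0] = {2}
  val[1] = {0,1,2}
  val[2] = {1}
  val[3] = {0,2,3,4}
  val[4] = {0,1,2,3,4}
  val[5] = {1,2,3,4}
  val[6] = {0,1,2,3,4}
  val[7] = {2,3,4}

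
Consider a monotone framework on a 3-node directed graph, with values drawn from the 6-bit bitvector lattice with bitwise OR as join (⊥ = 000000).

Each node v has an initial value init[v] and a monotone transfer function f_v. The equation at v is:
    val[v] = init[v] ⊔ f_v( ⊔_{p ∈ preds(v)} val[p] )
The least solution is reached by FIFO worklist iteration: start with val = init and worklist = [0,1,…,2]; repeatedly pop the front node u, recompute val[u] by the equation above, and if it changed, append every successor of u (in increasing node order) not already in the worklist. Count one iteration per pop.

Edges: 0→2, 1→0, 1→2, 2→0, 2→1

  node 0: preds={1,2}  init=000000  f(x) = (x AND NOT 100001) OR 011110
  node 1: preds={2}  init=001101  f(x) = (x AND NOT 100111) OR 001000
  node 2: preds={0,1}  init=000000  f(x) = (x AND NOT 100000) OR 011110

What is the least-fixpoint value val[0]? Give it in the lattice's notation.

011110

Iteration log — 7 steps:
  step 1. node 0  ⊔preds=001101  new=011110  old=000000  +wl: 
  step 2. node 1  ⊔preds=000000  new=001101  stable
  step 3. node 2  ⊔preds=011111  new=011111  old=000000  +wl: 0,1
  step 4. node 0  ⊔preds=011111  new=011110  stable
  step 5. node 1  ⊔preds=011111  new=011101  old=001101  +wl: 0,2
  step 6. node 0  ⊔preds=011111  new=011110  stable
  step 7. node 2  ⊔preds=011111  new=011111  stable

Least fixpoint reached:
  node 0: 011110
  node 1: 011101
  node 2: 011111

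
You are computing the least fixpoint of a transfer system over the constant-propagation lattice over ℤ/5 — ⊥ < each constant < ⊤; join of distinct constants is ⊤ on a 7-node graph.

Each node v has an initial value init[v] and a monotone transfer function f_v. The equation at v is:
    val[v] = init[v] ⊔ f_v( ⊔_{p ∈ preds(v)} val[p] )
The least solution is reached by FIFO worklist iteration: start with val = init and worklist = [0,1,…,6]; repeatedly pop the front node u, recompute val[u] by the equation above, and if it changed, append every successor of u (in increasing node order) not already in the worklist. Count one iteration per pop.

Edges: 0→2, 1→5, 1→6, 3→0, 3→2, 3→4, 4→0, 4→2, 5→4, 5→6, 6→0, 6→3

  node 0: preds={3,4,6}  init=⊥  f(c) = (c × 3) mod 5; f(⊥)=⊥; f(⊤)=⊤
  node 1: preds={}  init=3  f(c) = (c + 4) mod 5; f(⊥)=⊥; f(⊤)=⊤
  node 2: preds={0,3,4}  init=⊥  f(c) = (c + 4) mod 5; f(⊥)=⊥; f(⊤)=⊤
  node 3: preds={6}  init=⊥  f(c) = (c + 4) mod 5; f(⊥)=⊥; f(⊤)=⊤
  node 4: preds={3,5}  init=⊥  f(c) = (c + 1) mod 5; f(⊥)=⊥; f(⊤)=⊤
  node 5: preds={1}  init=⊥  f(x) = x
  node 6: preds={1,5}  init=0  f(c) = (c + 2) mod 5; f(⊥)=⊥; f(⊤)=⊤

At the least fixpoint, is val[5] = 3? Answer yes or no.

yes

Iteration log — 12 steps:
  step 1. node 0  ⊔preds=0  new=0  old=⊥  +wl: 
  step 2. node 1  ⊔preds=⊥  new=3  stable
  step 3. node 2  ⊔preds=0  new=4  old=⊥  +wl: 
  step 4. node 3  ⊔preds=0  new=4  old=⊥  +wl: 0,2
  step 5. node 4  ⊔preds=4  new=0  old=⊥  +wl: 
  step 6. node 5  ⊔preds=3  new=3  old=⊥  +wl: 4
  step 7. node 6  ⊔preds=3  new=0  stable
  step 8. node 0  ⊔preds=⊤  new=⊤  old=0  +wl: 
  step 9. node 2  ⊔preds=⊤  new=⊤  old=4  +wl: 
  step 10. node 4  ⊔preds=⊤  new=⊤  old=0  +wl: 0,2
  step 11. node 0  ⊔preds=⊤  new=⊤  stable
  step 12. node 2  ⊔preds=⊤  new=⊤  stable

Least fixpoint reached:
  node 0: ⊤
  node 1: 3
  node 2: ⊤
  node 3: 4
  node 4: ⊤
  node 5: 3
  node 6: 0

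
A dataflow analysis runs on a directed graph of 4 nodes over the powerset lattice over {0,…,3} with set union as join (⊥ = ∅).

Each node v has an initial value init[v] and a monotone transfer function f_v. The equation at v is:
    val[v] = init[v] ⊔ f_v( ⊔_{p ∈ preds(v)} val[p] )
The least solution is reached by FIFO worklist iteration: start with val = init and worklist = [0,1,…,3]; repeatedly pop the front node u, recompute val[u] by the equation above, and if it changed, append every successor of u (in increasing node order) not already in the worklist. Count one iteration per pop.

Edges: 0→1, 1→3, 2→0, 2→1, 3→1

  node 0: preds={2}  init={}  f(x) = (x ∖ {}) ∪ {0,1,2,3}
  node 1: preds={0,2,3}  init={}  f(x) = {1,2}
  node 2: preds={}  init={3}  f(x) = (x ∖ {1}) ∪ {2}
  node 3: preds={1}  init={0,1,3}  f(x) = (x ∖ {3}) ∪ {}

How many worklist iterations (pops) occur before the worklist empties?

6

Trace (6 dequeues):
  [1] u=0 | in {3} | out {0,1,2,3} | prev {} | push {}
  [2] u=1 | in {0,1,2,3} | out {1,2} | prev {} | push {}
  [3] u=2 | in {} | out {2,3} | prev {3} | push {0,1}
  [4] u=3 | in {1,2} | out {0,1,2,3} | prev {0,1,3} | push {}
  [5] u=0 | in {2,3} | out {0,1,2,3} | ==
  [6] u=1 | in {0,1,2,3} | out {1,2} | ==

Converged values:
  [0] {0,1,2,3}
  [1] {1,2}
  [2] {2,3}
  [3] {0,1,2,3}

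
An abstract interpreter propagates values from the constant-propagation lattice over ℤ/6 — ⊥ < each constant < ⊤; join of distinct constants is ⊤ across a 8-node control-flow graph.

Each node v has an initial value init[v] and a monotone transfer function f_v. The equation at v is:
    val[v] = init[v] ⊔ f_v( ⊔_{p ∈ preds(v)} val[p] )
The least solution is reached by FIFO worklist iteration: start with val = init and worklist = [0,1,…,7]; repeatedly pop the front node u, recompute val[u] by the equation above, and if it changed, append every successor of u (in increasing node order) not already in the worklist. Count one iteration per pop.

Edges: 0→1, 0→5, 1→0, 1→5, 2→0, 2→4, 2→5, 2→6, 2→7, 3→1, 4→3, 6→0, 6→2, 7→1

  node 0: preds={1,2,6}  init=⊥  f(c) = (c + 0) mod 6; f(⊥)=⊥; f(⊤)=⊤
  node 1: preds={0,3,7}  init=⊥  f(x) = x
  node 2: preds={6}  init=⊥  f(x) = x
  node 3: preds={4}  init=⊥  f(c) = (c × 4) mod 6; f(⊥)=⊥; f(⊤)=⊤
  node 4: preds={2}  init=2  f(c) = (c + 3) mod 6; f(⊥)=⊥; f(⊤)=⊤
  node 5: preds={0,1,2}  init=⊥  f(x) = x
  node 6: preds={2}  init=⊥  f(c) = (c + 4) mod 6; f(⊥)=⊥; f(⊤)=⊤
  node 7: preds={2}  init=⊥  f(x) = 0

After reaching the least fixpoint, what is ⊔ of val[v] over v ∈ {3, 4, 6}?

2

Iteration log — 12 steps:
  step 1. node 0  ⊔preds=⊥  new=⊥  stable
  step 2. node 1  ⊔preds=⊥  new=⊥  stable
  step 3. node 2  ⊔preds=⊥  new=⊥  stable
  step 4. node 3  ⊔preds=2  new=2  old=⊥  +wl: 1
  step 5. node 4  ⊔preds=⊥  new=2  stable
  step 6. node 5  ⊔preds=⊥  new=⊥  stable
  step 7. node 6  ⊔preds=⊥  new=⊥  stable
  step 8. node 7  ⊔preds=⊥  new=0  old=⊥  +wl: 
  step 9. node 1  ⊔preds=⊤  new=⊤  old=⊥  +wl: 0,5
  step 10. node 0  ⊔preds=⊤  new=⊤  old=⊥  +wl: 1
  step 11. node 5  ⊔preds=⊤  new=⊤  old=⊥  +wl: 
  step 12. node 1  ⊔preds=⊤  new=⊤  stable

Least fixpoint reached:
  node 0: ⊤
  node 1: ⊤
  node 2: ⊥
  node 3: 2
  node 4: 2
  node 5: ⊤
  node 6: ⊥
  node 7: 0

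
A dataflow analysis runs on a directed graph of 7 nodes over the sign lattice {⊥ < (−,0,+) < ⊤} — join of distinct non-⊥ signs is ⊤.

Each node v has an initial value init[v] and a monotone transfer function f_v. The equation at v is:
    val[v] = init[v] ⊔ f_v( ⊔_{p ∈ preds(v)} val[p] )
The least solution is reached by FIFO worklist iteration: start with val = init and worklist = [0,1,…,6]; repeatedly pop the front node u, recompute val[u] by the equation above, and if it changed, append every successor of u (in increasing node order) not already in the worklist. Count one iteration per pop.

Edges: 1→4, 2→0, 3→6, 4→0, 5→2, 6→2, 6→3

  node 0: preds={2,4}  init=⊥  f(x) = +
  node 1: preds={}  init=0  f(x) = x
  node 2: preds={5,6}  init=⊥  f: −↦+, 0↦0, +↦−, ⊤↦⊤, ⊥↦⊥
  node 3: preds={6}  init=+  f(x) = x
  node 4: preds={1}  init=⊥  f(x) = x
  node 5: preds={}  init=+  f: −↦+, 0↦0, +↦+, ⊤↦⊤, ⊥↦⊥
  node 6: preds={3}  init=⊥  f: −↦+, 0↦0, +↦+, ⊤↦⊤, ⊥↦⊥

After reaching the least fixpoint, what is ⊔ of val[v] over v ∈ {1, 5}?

Trace (10 dequeues):
  [1] u=0 | in ⊥ | out + | prev ⊥ | push {}
  [2] u=1 | in ⊥ | out 0 | ==
  [3] u=2 | in + | out − | prev ⊥ | push {0}
  [4] u=3 | in ⊥ | out + | ==
  [5] u=4 | in 0 | out 0 | prev ⊥ | push {}
  [6] u=5 | in ⊥ | out + | ==
  [7] u=6 | in + | out + | prev ⊥ | push {2,3}
  [8] u=0 | in ⊤ | out + | ==
  [9] u=2 | in + | out − | ==
  [10] u=3 | in + | out + | ==

Converged values:
  [0] +
  [1] 0
  [2] −
  [3] +
  [4] 0
  [5] +
  [6] +

⊤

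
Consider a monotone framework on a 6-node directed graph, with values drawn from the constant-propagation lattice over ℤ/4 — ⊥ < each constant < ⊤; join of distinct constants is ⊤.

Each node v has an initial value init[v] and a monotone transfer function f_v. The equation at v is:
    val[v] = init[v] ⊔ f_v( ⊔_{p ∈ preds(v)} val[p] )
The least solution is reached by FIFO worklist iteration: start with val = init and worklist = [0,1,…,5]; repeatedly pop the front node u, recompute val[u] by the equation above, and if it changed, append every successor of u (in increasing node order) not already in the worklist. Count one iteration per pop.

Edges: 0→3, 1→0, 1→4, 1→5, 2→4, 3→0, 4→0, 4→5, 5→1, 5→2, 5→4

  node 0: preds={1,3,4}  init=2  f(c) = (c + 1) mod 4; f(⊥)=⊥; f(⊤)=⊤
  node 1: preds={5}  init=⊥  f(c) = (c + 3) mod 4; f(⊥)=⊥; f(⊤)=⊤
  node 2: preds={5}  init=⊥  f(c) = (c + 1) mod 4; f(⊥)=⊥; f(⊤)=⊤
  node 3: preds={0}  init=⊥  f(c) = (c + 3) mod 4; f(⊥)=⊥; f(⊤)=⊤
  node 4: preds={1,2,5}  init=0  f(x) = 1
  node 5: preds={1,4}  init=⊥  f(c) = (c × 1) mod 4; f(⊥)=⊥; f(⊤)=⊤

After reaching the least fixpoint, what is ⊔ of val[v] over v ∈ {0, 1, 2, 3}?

Trace (12 dequeues):
  [1] u=0 | in 0 | out ⊤ | prev 2 | push {}
  [2] u=1 | in ⊥ | out ⊥ | ==
  [3] u=2 | in ⊥ | out ⊥ | ==
  [4] u=3 | in ⊤ | out ⊤ | prev ⊥ | push {0}
  [5] u=4 | in ⊥ | out ⊤ | prev 0 | push {}
  [6] u=5 | in ⊤ | out ⊤ | prev ⊥ | push {1,2,4}
  [7] u=0 | in ⊤ | out ⊤ | ==
  [8] u=1 | in ⊤ | out ⊤ | prev ⊥ | push {0,5}
  [9] u=2 | in ⊤ | out ⊤ | prev ⊥ | push {}
  [10] u=4 | in ⊤ | out ⊤ | ==
  [11] u=0 | in ⊤ | out ⊤ | ==
  [12] u=5 | in ⊤ | out ⊤ | ==

Converged values:
  [0] ⊤
  [1] ⊤
  [2] ⊤
  [3] ⊤
  [4] ⊤
  [5] ⊤

⊤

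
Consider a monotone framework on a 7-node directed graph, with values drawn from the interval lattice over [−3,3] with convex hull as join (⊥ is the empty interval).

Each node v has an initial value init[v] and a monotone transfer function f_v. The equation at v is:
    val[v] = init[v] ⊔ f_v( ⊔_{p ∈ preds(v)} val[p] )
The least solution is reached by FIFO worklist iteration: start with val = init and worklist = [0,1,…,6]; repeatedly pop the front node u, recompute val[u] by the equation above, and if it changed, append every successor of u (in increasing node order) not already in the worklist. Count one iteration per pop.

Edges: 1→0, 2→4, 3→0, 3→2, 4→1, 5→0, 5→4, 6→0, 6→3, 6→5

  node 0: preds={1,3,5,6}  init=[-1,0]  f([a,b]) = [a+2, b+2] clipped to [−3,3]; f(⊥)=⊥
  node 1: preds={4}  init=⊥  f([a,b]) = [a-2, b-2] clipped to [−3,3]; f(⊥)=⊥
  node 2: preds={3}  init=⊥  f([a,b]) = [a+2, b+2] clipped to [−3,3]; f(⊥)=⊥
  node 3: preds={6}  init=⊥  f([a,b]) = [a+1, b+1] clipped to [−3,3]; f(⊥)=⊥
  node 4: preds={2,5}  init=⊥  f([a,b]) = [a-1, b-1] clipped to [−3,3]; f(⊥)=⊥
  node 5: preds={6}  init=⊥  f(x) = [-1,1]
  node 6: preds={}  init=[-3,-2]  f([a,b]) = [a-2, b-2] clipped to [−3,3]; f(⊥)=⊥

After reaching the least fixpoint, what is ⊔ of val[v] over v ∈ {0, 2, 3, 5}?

Worklist (12 pops):
  #1 pop 0: in=[-3,-2] → [-1,0] (no change)
  #2 pop 1: in=⊥ → ⊥ (no change)
  #3 pop 2: in=⊥ → ⊥ (no change)
  #4 pop 3: in=[-3,-2] → [-2,-1] (was ⊥); enqueue [0,2]
  #5 pop 4: in=⊥ → ⊥ (no change)
  #6 pop 5: in=[-3,-2] → [-1,1] (was ⊥); enqueue [4]
  #7 pop 6: in=⊥ → [-3,-2] (no change)
  #8 pop 0: in=[-3,1] → [-1,3] (was [-1,0]); enqueue []
  #9 pop 2: in=[-2,-1] → [0,1] (was ⊥); enqueue []
  #10 pop 4: in=[-1,1] → [-2,0] (was ⊥); enqueue [1]
  #11 pop 1: in=[-2,0] → [-3,-2] (was ⊥); enqueue [0]
  #12 pop 0: in=[-3,1] → [-1,3] (no change)

Fixpoint:
  val[0] = [-1,3]
  val[1] = [-3,-2]
  val[2] = [0,1]
  val[3] = [-2,-1]
  val[4] = [-2,0]
  val[5] = [-1,1]
  val[6] = [-3,-2]

[-2,3]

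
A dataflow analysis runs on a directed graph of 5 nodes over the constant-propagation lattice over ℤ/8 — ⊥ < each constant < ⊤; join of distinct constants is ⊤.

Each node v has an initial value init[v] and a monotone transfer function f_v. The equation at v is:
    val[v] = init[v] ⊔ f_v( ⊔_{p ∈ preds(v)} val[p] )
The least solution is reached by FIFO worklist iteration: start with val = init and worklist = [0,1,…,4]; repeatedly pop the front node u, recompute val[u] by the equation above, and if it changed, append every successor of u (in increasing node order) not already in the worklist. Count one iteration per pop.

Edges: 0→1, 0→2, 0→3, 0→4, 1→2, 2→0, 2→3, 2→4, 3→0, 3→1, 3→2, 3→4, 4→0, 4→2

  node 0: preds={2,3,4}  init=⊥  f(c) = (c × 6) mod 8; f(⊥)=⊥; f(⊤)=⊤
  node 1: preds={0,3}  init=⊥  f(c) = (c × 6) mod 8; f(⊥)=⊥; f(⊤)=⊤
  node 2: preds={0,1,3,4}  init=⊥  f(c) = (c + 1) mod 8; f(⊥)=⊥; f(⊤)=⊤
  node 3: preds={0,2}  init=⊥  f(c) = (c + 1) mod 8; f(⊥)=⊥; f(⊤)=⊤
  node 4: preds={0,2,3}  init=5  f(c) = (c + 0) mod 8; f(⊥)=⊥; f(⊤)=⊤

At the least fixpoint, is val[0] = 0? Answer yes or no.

Iteration log — 10 steps:
  step 1. node 0  ⊔preds=5  new=6  old=⊥  +wl: 
  step 2. node 1  ⊔preds=6  new=4  old=⊥  +wl: 
  step 3. node 2  ⊔preds=⊤  new=⊤  old=⊥  +wl: 0
  step 4. node 3  ⊔preds=⊤  new=⊤  old=⊥  +wl: 1,2
  step 5. node 4  ⊔preds=⊤  new=⊤  old=5  +wl: 
  step 6. node 0  ⊔preds=⊤  new=⊤  old=6  +wl: 3,4
  step 7. node 1  ⊔preds=⊤  new=⊤  old=4  +wl: 
  step 8. node 2  ⊔preds=⊤  new=⊤  stable
  step 9. node 3  ⊔preds=⊤  new=⊤  stable
  step 10. node 4  ⊔preds=⊤  new=⊤  stable

Least fixpoint reached:
  node 0: ⊤
  node 1: ⊤
  node 2: ⊤
  node 3: ⊤
  node 4: ⊤

no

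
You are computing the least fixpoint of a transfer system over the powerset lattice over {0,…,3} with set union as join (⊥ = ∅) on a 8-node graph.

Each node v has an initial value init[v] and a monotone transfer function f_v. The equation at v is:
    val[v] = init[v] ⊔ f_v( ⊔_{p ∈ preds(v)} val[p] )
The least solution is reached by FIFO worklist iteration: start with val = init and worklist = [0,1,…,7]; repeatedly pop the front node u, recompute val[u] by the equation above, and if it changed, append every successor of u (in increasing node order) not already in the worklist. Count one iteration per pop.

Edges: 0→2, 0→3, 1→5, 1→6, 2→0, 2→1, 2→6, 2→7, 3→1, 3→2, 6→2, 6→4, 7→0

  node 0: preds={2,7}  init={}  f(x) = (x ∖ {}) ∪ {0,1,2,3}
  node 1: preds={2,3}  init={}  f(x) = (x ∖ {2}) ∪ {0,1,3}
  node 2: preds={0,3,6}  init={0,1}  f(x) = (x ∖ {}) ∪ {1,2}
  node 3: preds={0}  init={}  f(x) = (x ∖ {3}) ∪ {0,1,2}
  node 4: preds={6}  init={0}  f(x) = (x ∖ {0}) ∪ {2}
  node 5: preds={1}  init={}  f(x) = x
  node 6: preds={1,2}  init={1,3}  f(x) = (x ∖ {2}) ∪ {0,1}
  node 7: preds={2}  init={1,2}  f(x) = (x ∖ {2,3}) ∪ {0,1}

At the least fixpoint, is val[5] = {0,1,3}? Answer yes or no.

yes

Worklist (12 pops):
  #1 pop 0: in={0,1,2} → {0,1,2,3} (was {}); enqueue []
  #2 pop 1: in={0,1} → {0,1,3} (was {}); enqueue []
  #3 pop 2: in={0,1,2,3} → {0,1,2,3} (was {0,1}); enqueue [0,1]
  #4 pop 3: in={0,1,2,3} → {0,1,2} (was {}); enqueue [2]
  #5 pop 4: in={1,3} → {0,1,2,3} (was {0}); enqueue []
  #6 pop 5: in={0,1,3} → {0,1,3} (was {}); enqueue []
  #7 pop 6: in={0,1,2,3} → {0,1,3} (was {1,3}); enqueue [4]
  #8 pop 7: in={0,1,2,3} → {0,1,2} (was {1,2}); enqueue []
  #9 pop 0: in={0,1,2,3} → {0,1,2,3} (no change)
  #10 pop 1: in={0,1,2,3} → {0,1,3} (no change)
  #11 pop 2: in={0,1,2,3} → {0,1,2,3} (no change)
  #12 pop 4: in={0,1,3} → {0,1,2,3} (no change)

Fixpoint:
  val[0] = {0,1,2,3}
  val[1] = {0,1,3}
  val[2] = {0,1,2,3}
  val[3] = {0,1,2}
  val[4] = {0,1,2,3}
  val[5] = {0,1,3}
  val[6] = {0,1,3}
  val[7] = {0,1,2}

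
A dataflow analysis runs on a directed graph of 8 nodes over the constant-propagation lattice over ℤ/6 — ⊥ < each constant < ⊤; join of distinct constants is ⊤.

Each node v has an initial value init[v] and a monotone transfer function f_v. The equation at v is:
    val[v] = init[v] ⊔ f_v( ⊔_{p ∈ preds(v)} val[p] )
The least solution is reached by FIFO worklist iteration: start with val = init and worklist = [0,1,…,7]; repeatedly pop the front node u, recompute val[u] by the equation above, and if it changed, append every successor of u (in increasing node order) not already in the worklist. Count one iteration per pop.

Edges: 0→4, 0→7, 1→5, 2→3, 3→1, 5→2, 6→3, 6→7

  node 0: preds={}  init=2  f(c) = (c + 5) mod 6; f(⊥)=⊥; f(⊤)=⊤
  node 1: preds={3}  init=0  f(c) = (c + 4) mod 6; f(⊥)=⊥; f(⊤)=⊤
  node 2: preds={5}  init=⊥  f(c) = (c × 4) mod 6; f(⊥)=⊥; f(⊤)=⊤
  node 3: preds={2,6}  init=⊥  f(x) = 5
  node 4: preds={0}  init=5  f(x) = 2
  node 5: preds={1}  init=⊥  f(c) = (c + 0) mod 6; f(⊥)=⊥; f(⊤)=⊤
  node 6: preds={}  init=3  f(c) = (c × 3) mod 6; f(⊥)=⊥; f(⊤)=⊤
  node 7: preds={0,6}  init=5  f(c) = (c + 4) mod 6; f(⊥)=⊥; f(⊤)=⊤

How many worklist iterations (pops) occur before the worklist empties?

14

Trace (14 dequeues):
  [1] u=0 | in ⊥ | out 2 | ==
  [2] u=1 | in ⊥ | out 0 | ==
  [3] u=2 | in ⊥ | out ⊥ | ==
  [4] u=3 | in 3 | out 5 | prev ⊥ | push {1}
  [5] u=4 | in 2 | out ⊤ | prev 5 | push {}
  [6] u=5 | in 0 | out 0 | prev ⊥ | push {2}
  [7] u=6 | in ⊥ | out 3 | ==
  [8] u=7 | in ⊤ | out ⊤ | prev 5 | push {}
  [9] u=1 | in 5 | out ⊤ | prev 0 | push {5}
  [10] u=2 | in 0 | out 0 | prev ⊥ | push {3}
  [11] u=5 | in ⊤ | out ⊤ | prev 0 | push {2}
  [12] u=3 | in ⊤ | out 5 | ==
  [13] u=2 | in ⊤ | out ⊤ | prev 0 | push {3}
  [14] u=3 | in ⊤ | out 5 | ==

Converged values:
  [0] 2
  [1] ⊤
  [2] ⊤
  [3] 5
  [4] ⊤
  [5] ⊤
  [6] 3
  [7] ⊤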